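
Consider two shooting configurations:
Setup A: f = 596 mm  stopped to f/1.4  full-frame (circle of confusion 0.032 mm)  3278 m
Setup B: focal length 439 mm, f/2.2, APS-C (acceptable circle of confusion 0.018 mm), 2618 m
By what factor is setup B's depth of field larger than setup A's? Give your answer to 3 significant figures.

1.21

Setup A: H = 596²/(1.4×0.032) + 596 ≈ 7929524.6 mm; DoF = Df − Dn = 5587636 − 2319316 ≈ 3268320 mm.
Setup B: H = 439²/(2.2×0.018) + 439 ≈ 4867130.9 mm; DoF = Df − Dn = 5664855 − 1702374 ≈ 3962481 mm.
Ratio = 3962481 / 3268320 ≈ 1.21.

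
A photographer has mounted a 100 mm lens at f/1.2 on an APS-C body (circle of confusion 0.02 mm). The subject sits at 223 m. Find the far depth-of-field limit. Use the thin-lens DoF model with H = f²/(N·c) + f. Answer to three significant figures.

Hyperfocal distance H = f²/(N·c) + f = 100²/(1.2 × 0.02) + 100 = 10000/0.024 + 100 ≈ 416766.7 mm ≈ 416.8 m.
Far limit Df = s·(H − f)/(H − s) = 223000 × (416766.7 − 100) / (416766.7 − 223000) = 223000 × 416666.7 / 193766.7 ≈ 479529 mm ≈ 480 m.

480 m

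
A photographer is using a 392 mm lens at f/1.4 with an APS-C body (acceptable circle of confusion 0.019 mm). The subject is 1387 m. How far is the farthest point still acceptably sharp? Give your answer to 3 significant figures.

Hyperfocal distance H = f²/(N·c) + f = 392²/(1.4 × 0.019) + 392 = 153664/0.0266 + 392 ≈ 5777234.1 mm ≈ 5777 m.
Far limit Df = s·(H − f)/(H − s) = 1387000 × (5777234.1 − 392) / (5777234.1 − 1387000) = 1387000 × 5776842.1 / 4390234.1 ≈ 1825069 mm ≈ 1830 m.

1830 m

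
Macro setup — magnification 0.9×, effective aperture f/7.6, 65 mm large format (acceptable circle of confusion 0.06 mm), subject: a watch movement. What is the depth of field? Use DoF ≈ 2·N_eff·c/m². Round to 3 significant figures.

At magnification m, DoF ≈ 2·N_eff·c/m² = 2 × 7.6 × 0.06 / 0.9² = 0.912 / 0.81 ≈ 1.13 mm.

1.13 mm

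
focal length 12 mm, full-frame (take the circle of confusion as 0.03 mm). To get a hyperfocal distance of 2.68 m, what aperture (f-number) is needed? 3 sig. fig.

f/1.80

Rearrange H = f²/(N·c) + f for N: N = f² / ((H − f)·c).
N = 12² / ((2680 − 12) × 0.03) = 144 / 80.04 ≈ 1.80.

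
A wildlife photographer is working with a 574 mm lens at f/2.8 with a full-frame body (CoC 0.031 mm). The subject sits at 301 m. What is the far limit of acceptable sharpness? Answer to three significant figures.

327 m

Hyperfocal distance H = f²/(N·c) + f = 574²/(2.8 × 0.031) + 574 = 329476/0.0868 + 574 ≈ 3796380.5 mm ≈ 3796 m.
Far limit Df = s·(H − f)/(H − s) = 301000 × (3796380.5 − 574) / (3796380.5 − 301000) = 301000 × 3795806.5 / 3495380.5 ≈ 326871 mm ≈ 327 m.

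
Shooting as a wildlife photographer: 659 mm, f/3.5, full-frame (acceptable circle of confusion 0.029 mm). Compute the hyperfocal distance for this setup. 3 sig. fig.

Hyperfocal distance H = f²/(N·c) + f = 659²/(3.5 × 0.029) + 659 = 434281/0.1015 + 659 ≈ 4279289.5 mm ≈ 4280 m.

4280 m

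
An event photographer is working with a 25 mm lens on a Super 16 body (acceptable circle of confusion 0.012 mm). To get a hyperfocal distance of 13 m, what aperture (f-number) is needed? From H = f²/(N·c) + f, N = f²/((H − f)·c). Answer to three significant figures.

f/4.01

Rearrange H = f²/(N·c) + f for N: N = f² / ((H − f)·c).
N = 25² / ((13000 − 25) × 0.012) = 625 / 155.7 ≈ 4.01.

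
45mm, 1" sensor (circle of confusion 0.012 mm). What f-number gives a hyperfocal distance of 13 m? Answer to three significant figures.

Rearrange H = f²/(N·c) + f for N: N = f² / ((H − f)·c).
N = 45² / ((13000 − 45) × 0.012) = 2025 / 155.5 ≈ 13.

f/13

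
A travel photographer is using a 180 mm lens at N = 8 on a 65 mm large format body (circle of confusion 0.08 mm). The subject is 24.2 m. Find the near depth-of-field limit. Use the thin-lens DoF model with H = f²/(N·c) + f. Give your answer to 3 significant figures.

Hyperfocal distance H = f²/(N·c) + f = 180²/(8 × 0.08) + 180 = 32400/0.64 + 180 ≈ 50805.0 mm ≈ 50.80 m.
Near limit Dn = s·(H − f)/(H + s − 2f) = 24200 × (50805.0 − 180) / (50805.0 + 24200 − 2 × 180) = 24200 × 50625.0 / 74645.0 ≈ 16413 mm ≈ 16.4 m.

16.4 m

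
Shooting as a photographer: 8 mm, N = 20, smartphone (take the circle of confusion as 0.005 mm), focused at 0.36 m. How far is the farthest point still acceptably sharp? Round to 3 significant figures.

Hyperfocal distance H = f²/(N·c) + f = 8²/(20 × 0.005) + 8 = 64/0.1 + 8 ≈ 648.0 mm ≈ 0.648 m.
Far limit Df = s·(H − f)/(H − s) = 360 × (648.0 − 8) / (648.0 − 360) = 360 × 640.0 / 288.0 ≈ 800.00 mm ≈ 0.800 m.

0.800 m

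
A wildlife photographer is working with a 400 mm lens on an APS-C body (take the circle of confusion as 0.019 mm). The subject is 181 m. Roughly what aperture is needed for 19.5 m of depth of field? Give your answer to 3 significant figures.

Write h = H − f = f²/(N·c). The thin-lens limits are Dn = s·h/(h + (s−f)) and Df = s·h/(h − (s−f)), so DoF = Df − Dn = 2·s·(s−f)·h / (h² − (s−f)²).
That is a quadratic in h: DoF·h² − 2·s·(s−f)·h − DoF·(s−f)² = 0 ⇒ h = (s−f)·(s + √(s² + DoF²)) / DoF = 180600 × (181000 + √(181000² + 19500²)) / 19500 = 180600 × (181000 + 182047) / 19500 ≈ 3362377 mm.
Then N = f²/(c·h) = 400² / (0.019 × 3362377) = 160000 / 63885 ≈ 2.50.

f/2.50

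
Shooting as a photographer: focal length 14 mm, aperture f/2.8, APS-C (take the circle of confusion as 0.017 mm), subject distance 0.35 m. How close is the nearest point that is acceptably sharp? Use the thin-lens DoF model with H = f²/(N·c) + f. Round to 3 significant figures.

324 mm

Hyperfocal distance H = f²/(N·c) + f = 14²/(2.8 × 0.017) + 14 = 196/0.0476 + 14 ≈ 4131.6 mm ≈ 4.132 m.
Near limit Dn = s·(H − f)/(H + s − 2f) = 350 × (4131.6 − 14) / (4131.6 + 350 − 2 × 14) = 350 × 4117.6 / 4453.6 ≈ 323.59 mm.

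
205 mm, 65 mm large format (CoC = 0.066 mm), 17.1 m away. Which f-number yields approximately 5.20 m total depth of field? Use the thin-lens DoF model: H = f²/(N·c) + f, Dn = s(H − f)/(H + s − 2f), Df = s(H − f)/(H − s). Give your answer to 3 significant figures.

f/5.60

Write h = H − f = f²/(N·c). The thin-lens limits are Dn = s·h/(h + (s−f)) and Df = s·h/(h − (s−f)), so DoF = Df − Dn = 2·s·(s−f)·h / (h² − (s−f)²).
That is a quadratic in h: DoF·h² − 2·s·(s−f)·h − DoF·(s−f)² = 0 ⇒ h = (s−f)·(s + √(s² + DoF²)) / DoF = 16895 × (17100 + √(17100² + 5200²)) / 5200 = 16895 × (17100 + 17873.2) / 5200 ≈ 113629 mm.
Then N = f²/(c·h) = 205² / (0.066 × 113629) = 42025 / 7499.5 ≈ 5.60.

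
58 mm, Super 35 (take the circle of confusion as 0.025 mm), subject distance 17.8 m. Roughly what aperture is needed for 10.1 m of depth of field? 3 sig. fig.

f/2.00

Write h = H − f = f²/(N·c). The thin-lens limits are Dn = s·h/(h + (s−f)) and Df = s·h/(h − (s−f)), so DoF = Df − Dn = 2·s·(s−f)·h / (h² − (s−f)²).
That is a quadratic in h: DoF·h² − 2·s·(s−f)·h − DoF·(s−f)² = 0 ⇒ h = (s−f)·(s + √(s² + DoF²)) / DoF = 17742 × (17800 + √(17800² + 10100²)) / 10100 = 17742 × (17800 + 20465.8) / 10100 ≈ 67219 mm.
Then N = f²/(c·h) = 58² / (0.025 × 67219) = 3364 / 1680.5 ≈ 2.00.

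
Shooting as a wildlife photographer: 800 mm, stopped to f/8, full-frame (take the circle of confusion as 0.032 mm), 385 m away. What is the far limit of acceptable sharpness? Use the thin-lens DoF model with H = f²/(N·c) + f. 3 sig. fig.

Hyperfocal distance H = f²/(N·c) + f = 800²/(8 × 0.032) + 800 = 640000/0.256 + 800 ≈ 2500800.0 mm ≈ 2501 m.
Far limit Df = s·(H − f)/(H − s) = 385000 × (2500800.0 − 800) / (2500800.0 − 385000) = 385000 × 2500000.0 / 2115800.0 ≈ 454911 mm ≈ 455 m.

455 m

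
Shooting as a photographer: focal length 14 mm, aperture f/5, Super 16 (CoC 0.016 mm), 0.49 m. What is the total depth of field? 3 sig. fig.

198 mm

Hyperfocal distance H = f²/(N·c) + f = 14²/(5 × 0.016) + 14 = 196/0.08 + 14 ≈ 2464.0 mm ≈ 2.464 m.
Near limit Dn = s·(H − f)/(H + s − 2f) = 490 × (2464.0 − 14) / (2464.0 + 490 − 2 × 14) = 490 × 2450.0 / 2926.0 ≈ 410.29 mm.
Far limit Df = s·(H − f)/(H − s) = 490 × (2464.0 − 14) / (2464.0 − 490) = 490 × 2450.0 / 1974.0 ≈ 608.16 mm.
Depth of field = Df − Dn = 608.16 − 410.29 ≈ 197.87 mm.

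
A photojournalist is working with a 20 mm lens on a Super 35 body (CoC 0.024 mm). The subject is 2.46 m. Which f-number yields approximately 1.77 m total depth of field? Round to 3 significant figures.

f/2.20

Write h = H − f = f²/(N·c). The thin-lens limits are Dn = s·h/(h + (s−f)) and Df = s·h/(h − (s−f)), so DoF = Df − Dn = 2·s·(s−f)·h / (h² − (s−f)²).
That is a quadratic in h: DoF·h² − 2·s·(s−f)·h − DoF·(s−f)² = 0 ⇒ h = (s−f)·(s + √(s² + DoF²)) / DoF = 2440 × (2460 + √(2460² + 1770²)) / 1770 = 2440 × (2460 + 3030.59) / 1770 ≈ 7569.0 mm.
Then N = f²/(c·h) = 20² / (0.024 × 7569.0) = 400 / 181.65 ≈ 2.20.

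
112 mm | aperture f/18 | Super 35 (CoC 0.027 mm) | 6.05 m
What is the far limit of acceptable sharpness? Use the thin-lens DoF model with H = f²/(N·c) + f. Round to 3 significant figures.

7.86 m

Hyperfocal distance H = f²/(N·c) + f = 112²/(18 × 0.027) + 112 = 12544/0.486 + 112 ≈ 25922.7 mm ≈ 25.92 m.
Far limit Df = s·(H − f)/(H − s) = 6050 × (25922.7 − 112) / (25922.7 − 6050) = 6050 × 25810.7 / 19872.7 ≈ 7857.8 mm ≈ 7.86 m.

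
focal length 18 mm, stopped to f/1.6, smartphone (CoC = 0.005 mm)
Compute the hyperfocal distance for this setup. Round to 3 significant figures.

Hyperfocal distance H = f²/(N·c) + f = 18²/(1.6 × 0.005) + 18 = 324/0.008 + 18 ≈ 40518.0 mm ≈ 40.5 m.

40.5 m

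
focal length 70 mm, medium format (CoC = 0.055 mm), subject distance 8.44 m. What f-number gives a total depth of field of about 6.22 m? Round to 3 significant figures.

f/3.50

Write h = H − f = f²/(N·c). The thin-lens limits are Dn = s·h/(h + (s−f)) and Df = s·h/(h − (s−f)), so DoF = Df − Dn = 2·s·(s−f)·h / (h² − (s−f)²).
That is a quadratic in h: DoF·h² − 2·s·(s−f)·h − DoF·(s−f)² = 0 ⇒ h = (s−f)·(s + √(s² + DoF²)) / DoF = 8370 × (8440 + √(8440² + 6220²)) / 6220 = 8370 × (8440 + 10484.4) / 6220 ≈ 25466 mm.
Then N = f²/(c·h) = 70² / (0.055 × 25466) = 4900 / 1400.6 ≈ 3.50.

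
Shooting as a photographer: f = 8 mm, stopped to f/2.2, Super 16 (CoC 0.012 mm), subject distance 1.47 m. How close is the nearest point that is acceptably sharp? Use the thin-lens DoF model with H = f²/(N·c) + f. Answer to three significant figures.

Hyperfocal distance H = f²/(N·c) + f = 8²/(2.2 × 0.012) + 8 = 64/0.0264 + 8 ≈ 2432.2 mm ≈ 2.432 m.
Near limit Dn = s·(H − f)/(H + s − 2f) = 1470 × (2432.2 − 8) / (2432.2 + 1470 − 2 × 8) = 1470 × 2424.2 / 3886.2 ≈ 916.99 mm ≈ 0.917 m.

0.917 m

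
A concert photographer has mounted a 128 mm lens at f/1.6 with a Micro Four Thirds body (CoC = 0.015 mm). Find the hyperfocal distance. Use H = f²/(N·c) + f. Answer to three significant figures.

683 m

Hyperfocal distance H = f²/(N·c) + f = 128²/(1.6 × 0.015) + 128 = 16384/0.024 + 128 ≈ 682794.7 mm ≈ 683 m.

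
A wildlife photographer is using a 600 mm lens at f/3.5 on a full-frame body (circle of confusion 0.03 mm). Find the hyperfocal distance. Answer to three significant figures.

3430 m

Hyperfocal distance H = f²/(N·c) + f = 600²/(3.5 × 0.03) + 600 = 360000/0.105 + 600 ≈ 3429171.4 mm ≈ 3430 m.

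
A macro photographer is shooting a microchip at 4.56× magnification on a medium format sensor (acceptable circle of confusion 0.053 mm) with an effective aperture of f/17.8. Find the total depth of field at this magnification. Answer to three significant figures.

0.0907 mm

At magnification m, DoF ≈ 2·N_eff·c/m² = 2 × 17.8 × 0.053 / 4.56² = 1.887 / 20.79 ≈ 0.0907 mm.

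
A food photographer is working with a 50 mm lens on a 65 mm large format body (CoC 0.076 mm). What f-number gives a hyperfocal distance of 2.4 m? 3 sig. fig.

Rearrange H = f²/(N·c) + f for N: N = f² / ((H − f)·c).
N = 50² / ((2400 − 50) × 0.076) = 2500 / 178.6 ≈ 14.

f/14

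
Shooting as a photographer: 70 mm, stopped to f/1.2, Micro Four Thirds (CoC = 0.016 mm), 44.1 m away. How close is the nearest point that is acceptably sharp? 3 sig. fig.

37.6 m

Hyperfocal distance H = f²/(N·c) + f = 70²/(1.2 × 0.016) + 70 = 4900/0.0192 + 70 ≈ 255278.3 mm ≈ 255.3 m.
Near limit Dn = s·(H − f)/(H + s − 2f) = 44100 × (255278.3 − 70) / (255278.3 + 44100 − 2 × 70) = 44100 × 255208.3 / 299238.3 ≈ 37611 mm ≈ 37.6 m.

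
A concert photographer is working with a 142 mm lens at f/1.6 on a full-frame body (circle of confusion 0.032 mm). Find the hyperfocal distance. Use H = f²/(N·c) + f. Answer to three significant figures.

394 m

Hyperfocal distance H = f²/(N·c) + f = 142²/(1.6 × 0.032) + 142 = 20164/0.0512 + 142 ≈ 393970.1 mm ≈ 394 m.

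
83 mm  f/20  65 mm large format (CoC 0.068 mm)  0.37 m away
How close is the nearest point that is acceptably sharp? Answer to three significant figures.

Hyperfocal distance H = f²/(N·c) + f = 83²/(20 × 0.068) + 83 = 6889/1.36 + 83 ≈ 5148.4 mm ≈ 5.148 m.
Near limit Dn = s·(H − f)/(H + s − 2f) = 370 × (5148.4 − 83) / (5148.4 + 370 − 2 × 83) = 370 × 5065.4 / 5352.4 ≈ 350.16 mm.

350 mm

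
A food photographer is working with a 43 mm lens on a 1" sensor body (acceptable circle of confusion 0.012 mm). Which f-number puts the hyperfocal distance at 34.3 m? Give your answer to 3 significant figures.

f/4.50

Rearrange H = f²/(N·c) + f for N: N = f² / ((H − f)·c).
N = 43² / ((34300 − 43) × 0.012) = 1849 / 411.1 ≈ 4.50.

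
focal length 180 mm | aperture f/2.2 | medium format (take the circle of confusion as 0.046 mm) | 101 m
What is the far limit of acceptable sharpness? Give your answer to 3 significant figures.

Hyperfocal distance H = f²/(N·c) + f = 180²/(2.2 × 0.046) + 180 = 32400/0.1012 + 180 ≈ 320338.1 mm ≈ 320.3 m.
Far limit Df = s·(H − f)/(H − s) = 101000 × (320338.1 − 180) / (320338.1 − 101000) = 101000 × 320158.1 / 219338.1 ≈ 147425 mm ≈ 147 m.

147 m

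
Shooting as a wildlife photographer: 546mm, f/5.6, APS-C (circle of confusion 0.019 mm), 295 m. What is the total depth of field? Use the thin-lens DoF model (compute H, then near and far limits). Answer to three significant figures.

62.7 m

Hyperfocal distance H = f²/(N·c) + f = 546²/(5.6 × 0.019) + 546 = 298116/0.1064 + 546 ≈ 2802388.1 mm ≈ 2802 m.
Near limit Dn = s·(H − f)/(H + s − 2f) = 295000 × (2802388.1 − 546) / (2802388.1 + 295000 − 2 × 546) = 295000 × 2801842.1 / 3096296.1 ≈ 266946 mm.
Far limit Df = s·(H − f)/(H − s) = 295000 × (2802388.1 − 546) / (2802388.1 − 295000) = 295000 × 2801842.1 / 2507388.1 ≈ 329643 mm.
Depth of field = Df − Dn = 329643 − 266946 ≈ 62697 mm ≈ 62.7 m.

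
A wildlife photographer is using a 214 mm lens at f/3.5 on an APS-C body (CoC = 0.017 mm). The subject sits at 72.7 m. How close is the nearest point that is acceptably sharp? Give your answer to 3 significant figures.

66.4 m

Hyperfocal distance H = f²/(N·c) + f = 214²/(3.5 × 0.017) + 214 = 45796/0.0595 + 214 ≈ 769894.7 mm ≈ 769.9 m.
Near limit Dn = s·(H − f)/(H + s − 2f) = 72700 × (769894.7 − 214) / (769894.7 + 72700 − 2 × 214) = 72700 × 769680.7 / 842166.7 ≈ 66443 mm ≈ 66.4 m.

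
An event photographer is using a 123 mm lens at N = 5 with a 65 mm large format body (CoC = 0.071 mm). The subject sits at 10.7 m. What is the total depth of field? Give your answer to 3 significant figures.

5.66 m

Hyperfocal distance H = f²/(N·c) + f = 123²/(5 × 0.071) + 123 = 15129/0.355 + 123 ≈ 42739.9 mm ≈ 42.74 m.
Near limit Dn = s·(H − f)/(H + s − 2f) = 10700 × (42739.9 − 123) / (42739.9 + 10700 − 2 × 123) = 10700 × 42616.9 / 53193.9 ≈ 8572.4 mm.
Far limit Df = s·(H − f)/(H − s) = 10700 × (42739.9 − 123) / (42739.9 − 10700) = 10700 × 42616.9 / 32039.9 ≈ 14232.3 mm.
Depth of field = Df − Dn = 14232.3 − 8572.4 ≈ 5659.9 mm ≈ 5.66 m.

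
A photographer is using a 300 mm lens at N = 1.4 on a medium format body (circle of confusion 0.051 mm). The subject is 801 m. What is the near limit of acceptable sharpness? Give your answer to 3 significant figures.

Hyperfocal distance H = f²/(N·c) + f = 300²/(1.4 × 0.051) + 300 = 90000/0.0714 + 300 ≈ 1260804.2 mm ≈ 1261 m.
Near limit Dn = s·(H − f)/(H + s − 2f) = 801000 × (1260804.2 − 300) / (1260804.2 + 801000 − 2 × 300) = 801000 × 1260504.2 / 2061204.2 ≈ 489842 mm ≈ 490 m.

490 m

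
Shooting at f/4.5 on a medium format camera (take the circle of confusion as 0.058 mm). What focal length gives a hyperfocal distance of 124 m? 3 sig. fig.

From H = f²/(N·c) + f, with f ≪ H: f ≈ √(H·N·c) = √(124000 × 4.5 × 0.058) = √32364 ≈ 179.9 mm.
The +f correction barely moves this — solving exactly, f² + N·c·f − N·c·H = 0 ⇒ f = (−N·c + √((N·c)² + 4·N·c·H))/2 = (−0.261 + √129456)/2 ≈ 179.77 mm, so f ≈ 180 mm.

180 mm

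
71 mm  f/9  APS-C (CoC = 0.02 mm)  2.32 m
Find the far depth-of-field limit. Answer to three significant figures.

Hyperfocal distance H = f²/(N·c) + f = 71²/(9 × 0.02) + 71 = 5041/0.18 + 71 ≈ 28076.6 mm ≈ 28.08 m.
Far limit Df = s·(H − f)/(H − s) = 2320 × (28076.6 − 71) / (28076.6 − 2320) = 2320 × 28005.6 / 25756.6 ≈ 2522.6 mm ≈ 2.52 m.

2.52 m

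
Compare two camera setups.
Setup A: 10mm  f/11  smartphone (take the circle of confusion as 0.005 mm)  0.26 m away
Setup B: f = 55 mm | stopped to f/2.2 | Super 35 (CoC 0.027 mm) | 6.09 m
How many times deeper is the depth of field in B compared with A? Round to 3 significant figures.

Setup A: H = 10²/(11×0.005) + 10 ≈ 1828.2 mm; DoF = Df − Dn = 301.449 − 228.571 ≈ 72.878 mm.
Setup B: H = 55²/(2.2×0.027) + 55 ≈ 50980.9 mm; DoF = Df − Dn = 6908.7 − 5444.8 ≈ 1463.9 mm.
Ratio = 1463.9 / 72.878 ≈ 20.1.

20.1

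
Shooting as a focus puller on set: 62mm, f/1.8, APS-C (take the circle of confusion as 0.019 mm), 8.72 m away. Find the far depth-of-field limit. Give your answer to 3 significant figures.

9.45 m

Hyperfocal distance H = f²/(N·c) + f = 62²/(1.8 × 0.019) + 62 = 3844/0.0342 + 62 ≈ 112459.7 mm ≈ 112.5 m.
Far limit Df = s·(H − f)/(H − s) = 8720 × (112459.7 − 62) / (112459.7 − 8720) = 8720 × 112397.7 / 103739.7 ≈ 9447.8 mm ≈ 9.45 m.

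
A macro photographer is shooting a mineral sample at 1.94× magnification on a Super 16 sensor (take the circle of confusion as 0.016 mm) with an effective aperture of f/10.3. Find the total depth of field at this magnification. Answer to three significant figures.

At magnification m, DoF ≈ 2·N_eff·c/m² = 2 × 10.3 × 0.016 / 1.94² = 0.3296 / 3.764 ≈ 0.0876 mm.

0.0876 mm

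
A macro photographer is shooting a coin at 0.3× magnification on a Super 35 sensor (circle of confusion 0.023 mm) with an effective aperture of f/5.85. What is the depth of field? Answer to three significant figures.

At magnification m, DoF ≈ 2·N_eff·c/m² = 2 × 5.85 × 0.023 / 0.3² = 0.2691 / 0.09 ≈ 2.99 mm.

2.99 mm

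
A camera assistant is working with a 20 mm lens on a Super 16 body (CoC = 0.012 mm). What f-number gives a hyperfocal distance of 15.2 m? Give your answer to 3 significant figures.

Rearrange H = f²/(N·c) + f for N: N = f² / ((H − f)·c).
N = 20² / ((15200 − 20) × 0.012) = 400 / 182.2 ≈ 2.20.

f/2.20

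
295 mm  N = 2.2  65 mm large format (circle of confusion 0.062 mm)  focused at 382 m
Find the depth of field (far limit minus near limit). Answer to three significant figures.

Hyperfocal distance H = f²/(N·c) + f = 295²/(2.2 × 0.062) + 295 = 87025/0.1364 + 295 ≈ 638308.2 mm ≈ 638.3 m.
Near limit Dn = s·(H − f)/(H + s − 2f) = 382000 × (638308.2 − 295) / (638308.2 + 382000 − 2 × 295) = 382000 × 638013.2 / 1019718.2 ≈ 239008 mm.
Far limit Df = s·(H − f)/(H − s) = 382000 × (638308.2 − 295) / (638308.2 − 382000) = 382000 × 638013.2 / 256308.2 ≈ 950891 mm.
Depth of field = Df − Dn = 950891 − 239008 ≈ 711883 mm ≈ 712 m.

712 m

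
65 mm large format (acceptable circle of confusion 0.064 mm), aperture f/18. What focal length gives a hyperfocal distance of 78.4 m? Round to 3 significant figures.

From H = f²/(N·c) + f, with f ≪ H: f ≈ √(H·N·c) = √(78400 × 18 × 0.064) = √90317 ≈ 300.5 mm.
Exact: f² + N·c·f − N·c·H = 0 ⇒ f = (−N·c + √((N·c)² + 4·N·c·H))/2 = (−1.152 + √361269)/2 ≈ 299.95 mm ≈ 300 mm.

300 mm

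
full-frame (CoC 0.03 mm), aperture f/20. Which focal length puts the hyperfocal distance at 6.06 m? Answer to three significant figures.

60.0 mm

From H = f²/(N·c) + f, with f ≪ H: f ≈ √(H·N·c) = √(6060 × 20 × 0.03) = √3636.0 ≈ 60.30 mm.
Exact: f² + N·c·f − N·c·H = 0 ⇒ f = (−N·c + √((N·c)² + 4·N·c·H))/2 = (−0.6 + √14544)/2 ≈ 60.000 mm ≈ 60.0 mm.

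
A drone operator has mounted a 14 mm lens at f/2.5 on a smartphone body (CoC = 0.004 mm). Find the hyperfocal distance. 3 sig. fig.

Hyperfocal distance H = f²/(N·c) + f = 14²/(2.5 × 0.004) + 14 = 196/0.01 + 14 ≈ 19614.0 mm ≈ 19.6 m.

19.6 m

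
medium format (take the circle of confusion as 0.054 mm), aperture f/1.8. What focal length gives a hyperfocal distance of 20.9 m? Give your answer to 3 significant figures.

From H = f²/(N·c) + f, with f ≪ H: f ≈ √(H·N·c) = √(20900 × 1.8 × 0.054) = √2031.5 ≈ 45.07 mm.
Exact: f² + N·c·f − N·c·H = 0 ⇒ f = (−N·c + √((N·c)² + 4·N·c·H))/2 = (−0.0972 + √8125.9)/2 ≈ 45.023 mm ≈ 45.0 mm.

45.0 mm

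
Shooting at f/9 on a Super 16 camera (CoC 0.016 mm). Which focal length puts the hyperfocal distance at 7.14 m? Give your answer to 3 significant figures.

From H = f²/(N·c) + f, with f ≪ H: f ≈ √(H·N·c) = √(7140 × 9 × 0.016) = √1028.2 ≈ 32.06 mm.
Exact: f² + N·c·f − N·c·H = 0 ⇒ f = (−N·c + √((N·c)² + 4·N·c·H))/2 = (−0.144 + √4112.7)/2 ≈ 31.993 mm ≈ 32.0 mm.

32.0 mm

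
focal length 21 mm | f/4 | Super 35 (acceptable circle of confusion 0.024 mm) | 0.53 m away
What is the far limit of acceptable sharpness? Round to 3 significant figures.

0.596 m

Hyperfocal distance H = f²/(N·c) + f = 21²/(4 × 0.024) + 21 = 441/0.096 + 21 ≈ 4614.8 mm ≈ 4.615 m.
Far limit Df = s·(H − f)/(H − s) = 530 × (4614.8 − 21) / (4614.8 − 530) = 530 × 4593.8 / 4084.8 ≈ 596.04 mm ≈ 0.596 m.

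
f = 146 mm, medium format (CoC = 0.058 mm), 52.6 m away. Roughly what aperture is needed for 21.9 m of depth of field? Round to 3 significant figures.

f/1.40

Write h = H − f = f²/(N·c). The thin-lens limits are Dn = s·h/(h + (s−f)) and Df = s·h/(h − (s−f)), so DoF = Df − Dn = 2·s·(s−f)·h / (h² − (s−f)²).
That is a quadratic in h: DoF·h² − 2·s·(s−f)·h − DoF·(s−f)² = 0 ⇒ h = (s−f)·(s + √(s² + DoF²)) / DoF = 52454 × (52600 + √(52600² + 21900²)) / 21900 = 52454 × (52600 + 56976.9) / 21900 ≈ 262454 mm.
Then N = f²/(c·h) = 146² / (0.058 × 262454) = 21316 / 15222 ≈ 1.40.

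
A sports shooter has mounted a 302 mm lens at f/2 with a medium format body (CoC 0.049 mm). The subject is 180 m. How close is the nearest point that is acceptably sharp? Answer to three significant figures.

151 m

Hyperfocal distance H = f²/(N·c) + f = 302²/(2 × 0.049) + 302 = 91204/0.098 + 302 ≈ 930955.1 mm ≈ 931.0 m.
Near limit Dn = s·(H − f)/(H + s − 2f) = 180000 × (930955.1 − 302) / (930955.1 + 180000 − 2 × 302) = 180000 × 930653.1 / 1110351.1 ≈ 150869 mm ≈ 151 m.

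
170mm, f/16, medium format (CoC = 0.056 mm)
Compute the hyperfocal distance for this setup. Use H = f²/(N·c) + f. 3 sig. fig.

32.4 m

Hyperfocal distance H = f²/(N·c) + f = 170²/(16 × 0.056) + 170 = 28900/0.896 + 170 ≈ 32424.5 mm ≈ 32.4 m.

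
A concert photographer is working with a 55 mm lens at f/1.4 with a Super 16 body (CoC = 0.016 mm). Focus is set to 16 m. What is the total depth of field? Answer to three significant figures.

Hyperfocal distance H = f²/(N·c) + f = 55²/(1.4 × 0.016) + 55 = 3025/0.0224 + 55 ≈ 135099.6 mm ≈ 135.1 m.
Near limit Dn = s·(H − f)/(H + s − 2f) = 16000 × (135099.6 − 55) / (135099.6 + 16000 − 2 × 55) = 16000 × 135044.6 / 150989.6 ≈ 14310.3 mm.
Far limit Df = s·(H − f)/(H − s) = 16000 × (135099.6 − 55) / (135099.6 − 16000) = 16000 × 135044.6 / 119099.6 ≈ 18142.1 mm.
Depth of field = Df − Dn = 18142.1 − 14310.3 ≈ 3831.8 mm ≈ 3.83 m.

3.83 m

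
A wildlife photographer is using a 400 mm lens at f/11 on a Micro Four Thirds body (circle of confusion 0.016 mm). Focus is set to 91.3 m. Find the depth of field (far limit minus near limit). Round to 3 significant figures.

Hyperfocal distance H = f²/(N·c) + f = 400²/(11 × 0.016) + 400 = 160000/0.176 + 400 ≈ 909490.9 mm ≈ 909.5 m.
Near limit Dn = s·(H − f)/(H + s − 2f) = 91300 × (909490.9 − 400) / (909490.9 + 91300 − 2 × 400) = 91300 × 909090.9 / 999990.9 ≈ 83001 mm.
Far limit Df = s·(H − f)/(H − s) = 91300 × (909490.9 − 400) / (909490.9 − 91300) = 91300 × 909090.9 / 818190.9 ≈ 101443 mm.
Depth of field = Df − Dn = 101443 − 83001 ≈ 18442 mm ≈ 18.4 m.

18.4 m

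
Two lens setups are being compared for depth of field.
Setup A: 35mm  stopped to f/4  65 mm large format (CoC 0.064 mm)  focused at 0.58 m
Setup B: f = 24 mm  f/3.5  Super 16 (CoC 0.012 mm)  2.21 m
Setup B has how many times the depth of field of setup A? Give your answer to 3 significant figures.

5.40

Setup A: H = 35²/(4×0.064) + 35 ≈ 4820.2 mm; DoF = Df − Dn = 654.55 − 520.70 ≈ 133.85 mm.
Setup B: H = 24²/(3.5×0.012) + 24 ≈ 13738.3 mm; DoF = Df − Dn = 2629.06 − 1906.17 ≈ 722.89 mm.
Ratio = 722.89 / 133.85 ≈ 5.40.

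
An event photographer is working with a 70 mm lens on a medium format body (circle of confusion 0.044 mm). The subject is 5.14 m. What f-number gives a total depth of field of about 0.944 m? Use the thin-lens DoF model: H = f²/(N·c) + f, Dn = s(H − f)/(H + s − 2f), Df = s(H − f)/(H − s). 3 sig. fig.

f/2.00

Write h = H − f = f²/(N·c). The thin-lens limits are Dn = s·h/(h + (s−f)) and Df = s·h/(h − (s−f)), so DoF = Df − Dn = 2·s·(s−f)·h / (h² − (s−f)²).
That is a quadratic in h: DoF·h² − 2·s·(s−f)·h − DoF·(s−f)² = 0 ⇒ h = (s−f)·(s + √(s² + DoF²)) / DoF = 5070 × (5140 + √(5140² + 944²)) / 944 = 5070 × (5140 + 5225.97) / 944 ≈ 55673 mm.
Then N = f²/(c·h) = 70² / (0.044 × 55673) = 4900 / 2449.6 ≈ 2.00.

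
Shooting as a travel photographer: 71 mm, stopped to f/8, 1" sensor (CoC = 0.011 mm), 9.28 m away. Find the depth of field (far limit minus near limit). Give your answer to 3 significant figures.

Hyperfocal distance H = f²/(N·c) + f = 71²/(8 × 0.011) + 71 = 5041/0.088 + 71 ≈ 57355.1 mm ≈ 57.36 m.
Near limit Dn = s·(H − f)/(H + s − 2f) = 9280 × (57355.1 − 71) / (57355.1 + 9280 − 2 × 71) = 9280 × 57284.1 / 66493.1 ≈ 7994.8 mm.
Far limit Df = s·(H − f)/(H − s) = 9280 × (57355.1 − 71) / (57355.1 − 9280) = 9280 × 57284.1 / 48075.1 ≈ 11057.6 mm.
Depth of field = Df − Dn = 11057.6 − 7994.8 ≈ 3062.8 mm ≈ 3.06 m.

3.06 m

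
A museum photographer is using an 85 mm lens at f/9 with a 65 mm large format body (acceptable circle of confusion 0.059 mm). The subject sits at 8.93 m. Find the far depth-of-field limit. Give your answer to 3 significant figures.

25.5 m

Hyperfocal distance H = f²/(N·c) + f = 85²/(9 × 0.059) + 85 = 7225/0.531 + 85 ≈ 13691.4 mm ≈ 13.69 m.
Far limit Df = s·(H − f)/(H − s) = 8930 × (13691.4 − 85) / (13691.4 − 8930) = 8930 × 13606.4 / 4761.4 ≈ 25519 mm ≈ 25.5 m.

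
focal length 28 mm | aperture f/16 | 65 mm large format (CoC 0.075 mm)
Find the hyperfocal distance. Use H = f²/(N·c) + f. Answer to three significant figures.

0.681 m

Hyperfocal distance H = f²/(N·c) + f = 28²/(16 × 0.075) + 28 = 784/1.2 + 28 ≈ 681.3 mm ≈ 0.681 m.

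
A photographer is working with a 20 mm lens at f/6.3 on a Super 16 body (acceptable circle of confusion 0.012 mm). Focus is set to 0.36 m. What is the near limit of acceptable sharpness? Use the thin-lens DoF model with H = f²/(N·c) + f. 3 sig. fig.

338 mm

Hyperfocal distance H = f²/(N·c) + f = 20²/(6.3 × 0.012) + 20 = 400/0.0756 + 20 ≈ 5311.0 mm ≈ 5.311 m.
Near limit Dn = s·(H − f)/(H + s − 2f) = 360 × (5311.0 − 20) / (5311.0 + 360 − 2 × 20) = 360 × 5291.0 / 5631.0 ≈ 338.26 mm.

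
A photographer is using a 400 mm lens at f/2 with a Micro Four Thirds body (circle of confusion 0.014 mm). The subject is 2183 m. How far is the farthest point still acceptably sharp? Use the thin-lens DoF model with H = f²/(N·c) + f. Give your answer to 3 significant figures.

Hyperfocal distance H = f²/(N·c) + f = 400²/(2 × 0.014) + 400 = 160000/0.028 + 400 ≈ 5714685.7 mm ≈ 5715 m.
Far limit Df = s·(H − f)/(H − s) = 2183000 × (5714685.7 − 400) / (5714685.7 − 2183000) = 2183000 × 5714285.7 / 3531685.7 ≈ 3532105 mm ≈ 3530 m.

3530 m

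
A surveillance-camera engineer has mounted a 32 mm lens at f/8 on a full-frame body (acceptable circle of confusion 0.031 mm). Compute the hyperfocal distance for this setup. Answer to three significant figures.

Hyperfocal distance H = f²/(N·c) + f = 32²/(8 × 0.031) + 32 = 1024/0.248 + 32 ≈ 4161.0 mm ≈ 4.16 m.

4.16 m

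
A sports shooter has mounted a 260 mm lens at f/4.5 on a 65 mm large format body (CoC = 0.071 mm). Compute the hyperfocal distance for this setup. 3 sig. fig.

Hyperfocal distance H = f²/(N·c) + f = 260²/(4.5 × 0.071) + 260 = 67600/0.3195 + 260 ≈ 211840.6 mm ≈ 212 m.

212 m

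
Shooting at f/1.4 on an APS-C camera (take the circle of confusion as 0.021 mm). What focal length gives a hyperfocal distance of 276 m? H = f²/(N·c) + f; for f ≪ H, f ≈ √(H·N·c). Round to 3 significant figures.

90.1 mm

From H = f²/(N·c) + f, with f ≪ H: f ≈ √(H·N·c) = √(276000 × 1.4 × 0.021) = √8114.4 ≈ 90.08 mm.
The +f correction barely moves this — solving exactly, f² + N·c·f − N·c·H = 0 ⇒ f = (−N·c + √((N·c)² + 4·N·c·H))/2 = (−0.0294 + √32458)/2 ≈ 90.065 mm, so f ≈ 90.1 mm.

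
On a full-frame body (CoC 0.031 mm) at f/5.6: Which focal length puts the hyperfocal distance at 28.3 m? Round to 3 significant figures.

From H = f²/(N·c) + f, with f ≪ H: f ≈ √(H·N·c) = √(28300 × 5.6 × 0.031) = √4912.9 ≈ 70.09 mm.
Exact: f² + N·c·f − N·c·H = 0 ⇒ f = (−N·c + √((N·c)² + 4·N·c·H))/2 = (−0.1736 + √19652)/2 ≈ 70.005 mm ≈ 70.0 mm.

70.0 mm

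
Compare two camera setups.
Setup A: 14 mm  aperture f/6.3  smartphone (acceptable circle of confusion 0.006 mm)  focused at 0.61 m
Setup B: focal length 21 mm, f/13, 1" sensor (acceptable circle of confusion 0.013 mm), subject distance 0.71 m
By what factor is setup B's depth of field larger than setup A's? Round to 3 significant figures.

2.84

Setup A: H = 14²/(6.3×0.006) + 14 ≈ 5199.2 mm; DoF = Df − Dn = 689.22 − 547.11 ≈ 142.11 mm.
Setup B: H = 21²/(13×0.013) + 21 ≈ 2630.5 mm; DoF = Df − Dn = 964.72 − 561.69 ≈ 403.03 mm.
Ratio = 403.03 / 142.11 ≈ 2.84.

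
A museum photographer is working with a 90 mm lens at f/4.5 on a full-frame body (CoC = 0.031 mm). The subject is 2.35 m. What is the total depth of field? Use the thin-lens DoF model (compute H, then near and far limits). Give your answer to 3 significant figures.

Hyperfocal distance H = f²/(N·c) + f = 90²/(4.5 × 0.031) + 90 = 8100/0.1395 + 90 ≈ 58154.5 mm ≈ 58.15 m.
Near limit Dn = s·(H − f)/(H + s − 2f) = 2350 × (58154.5 − 90) / (58154.5 + 2350 − 2 × 90) = 2350 × 58064.5 / 60324.5 ≈ 2261.96 mm.
Far limit Df = s·(H − f)/(H − s) = 2350 × (58154.5 − 90) / (58154.5 − 2350) = 2350 × 58064.5 / 55804.5 ≈ 2445.17 mm.
Depth of field = Df − Dn = 2445.17 − 2261.96 ≈ 183.21 mm.

183 mm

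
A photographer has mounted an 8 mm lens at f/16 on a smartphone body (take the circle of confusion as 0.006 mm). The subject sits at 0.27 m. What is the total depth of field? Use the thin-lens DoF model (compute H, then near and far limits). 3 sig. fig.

251 mm

Hyperfocal distance H = f²/(N·c) + f = 8²/(16 × 0.006) + 8 = 64/0.096 + 8 ≈ 674.7 mm ≈ 0.675 m.
Near limit Dn = s·(H − f)/(H + s − 2f) = 270 × (674.7 − 8) / (674.7 + 270 − 2 × 8) = 270 × 666.7 / 928.7 ≈ 193.83 mm.
Far limit Df = s·(H − f)/(H − s) = 270 × (674.7 − 8) / (674.7 − 270) = 270 × 666.7 / 404.7 ≈ 444.81 mm.
Depth of field = Df − Dn = 444.81 − 193.83 ≈ 250.98 mm.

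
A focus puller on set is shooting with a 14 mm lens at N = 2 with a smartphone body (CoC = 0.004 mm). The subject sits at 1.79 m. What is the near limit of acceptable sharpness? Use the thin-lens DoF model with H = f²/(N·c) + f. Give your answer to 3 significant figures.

Hyperfocal distance H = f²/(N·c) + f = 14²/(2 × 0.004) + 14 = 196/0.008 + 14 ≈ 24514.0 mm ≈ 24.51 m.
Near limit Dn = s·(H − f)/(H + s − 2f) = 1790 × (24514.0 − 14) / (24514.0 + 1790 − 2 × 14) = 1790 × 24500.0 / 26276.0 ≈ 1669.0 mm ≈ 1.67 m.

1.67 m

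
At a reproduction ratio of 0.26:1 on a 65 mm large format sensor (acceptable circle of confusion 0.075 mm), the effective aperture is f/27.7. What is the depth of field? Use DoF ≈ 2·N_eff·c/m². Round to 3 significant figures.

At magnification m, DoF ≈ 2·N_eff·c/m² = 2 × 27.7 × 0.075 / 0.26² = 4.155 / 0.0676 ≈ 61.5 mm.

61.5 mm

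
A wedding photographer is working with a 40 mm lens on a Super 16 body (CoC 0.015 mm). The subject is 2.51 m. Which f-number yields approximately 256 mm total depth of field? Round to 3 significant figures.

Write h = H − f = f²/(N·c). The thin-lens limits are Dn = s·h/(h + (s−f)) and Df = s·h/(h − (s−f)), so DoF = Df − Dn = 2·s·(s−f)·h / (h² − (s−f)²).
That is a quadratic in h: DoF·h² − 2·s·(s−f)·h − DoF·(s−f)² = 0 ⇒ h = (s−f)·(s + √(s² + DoF²)) / DoF = 2470 × (2510 + √(2510² + 256²)) / 256 = 2470 × (2510 + 2523.02) / 256 ≈ 48561 mm.
Then N = f²/(c·h) = 40² / (0.015 × 48561) = 1600 / 728.41 ≈ 2.20.

f/2.20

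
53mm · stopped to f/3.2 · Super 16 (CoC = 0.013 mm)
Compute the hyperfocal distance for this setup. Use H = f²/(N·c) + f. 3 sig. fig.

67.6 m

Hyperfocal distance H = f²/(N·c) + f = 53²/(3.2 × 0.013) + 53 = 2809/0.0416 + 53 ≈ 67577.0 mm ≈ 67.6 m.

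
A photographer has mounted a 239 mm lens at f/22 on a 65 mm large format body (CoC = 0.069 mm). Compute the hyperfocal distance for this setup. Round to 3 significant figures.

37.9 m

Hyperfocal distance H = f²/(N·c) + f = 239²/(22 × 0.069) + 239 = 57121/1.518 + 239 ≈ 37868.1 mm ≈ 37.9 m.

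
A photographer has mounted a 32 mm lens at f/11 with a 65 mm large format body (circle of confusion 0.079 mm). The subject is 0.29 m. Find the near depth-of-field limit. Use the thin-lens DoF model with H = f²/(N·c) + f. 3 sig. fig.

Hyperfocal distance H = f²/(N·c) + f = 32²/(11 × 0.079) + 32 = 1024/0.869 + 32 ≈ 1210.4 mm ≈ 1.210 m.
Near limit Dn = s·(H − f)/(H + s − 2f) = 290 × (1210.4 − 32) / (1210.4 + 290 − 2 × 32) = 290 × 1178.4 / 1436.4 ≈ 237.91 mm.

238 mm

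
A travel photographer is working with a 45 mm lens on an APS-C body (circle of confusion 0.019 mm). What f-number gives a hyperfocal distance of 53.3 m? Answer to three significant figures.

Rearrange H = f²/(N·c) + f for N: N = f² / ((H − f)·c).
N = 45² / ((53300 − 45) × 0.019) = 2025 / 1012 ≈ 2.00.

f/2.00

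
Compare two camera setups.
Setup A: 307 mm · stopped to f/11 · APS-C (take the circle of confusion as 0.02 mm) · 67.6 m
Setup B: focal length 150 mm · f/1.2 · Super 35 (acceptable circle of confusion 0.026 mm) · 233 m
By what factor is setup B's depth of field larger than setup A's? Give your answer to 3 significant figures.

7.71

Setup A: H = 307²/(11×0.02) + 307 ≈ 428711.5 mm; DoF = Df − Dn = 80197 − 58423 ≈ 21774 mm.
Setup B: H = 150²/(1.2×0.026) + 150 ≈ 721303.8 mm; DoF = Df − Dn = 344107 − 176130 ≈ 167977 mm.
Ratio = 167977 / 21774 ≈ 7.71.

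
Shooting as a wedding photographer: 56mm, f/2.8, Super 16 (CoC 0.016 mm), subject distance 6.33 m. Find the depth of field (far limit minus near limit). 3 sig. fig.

Hyperfocal distance H = f²/(N·c) + f = 56²/(2.8 × 0.016) + 56 = 3136/0.0448 + 56 ≈ 70056.0 mm ≈ 70.06 m.
Near limit Dn = s·(H − f)/(H + s − 2f) = 6330 × (70056.0 − 56) / (70056.0 + 6330 − 2 × 56) = 6330 × 70000.0 / 76274.0 ≈ 5809.3 mm.
Far limit Df = s·(H − f)/(H − s) = 6330 × (70056.0 − 56) / (70056.0 − 6330) = 6330 × 70000.0 / 63726.0 ≈ 6953.2 mm.
Depth of field = Df − Dn = 6953.2 − 5809.3 ≈ 1143.9 mm ≈ 1.14 m.

1.14 m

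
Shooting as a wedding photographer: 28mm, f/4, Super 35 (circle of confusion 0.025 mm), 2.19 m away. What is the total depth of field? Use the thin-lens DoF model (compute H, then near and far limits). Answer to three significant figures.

Hyperfocal distance H = f²/(N·c) + f = 28²/(4 × 0.025) + 28 = 784/0.1 + 28 ≈ 7868.0 mm ≈ 7.868 m.
Near limit Dn = s·(H − f)/(H + s − 2f) = 2190 × (7868.0 − 28) / (7868.0 + 2190 − 2 × 28) = 2190 × 7840.0 / 10002.0 ≈ 1716.6 mm.
Far limit Df = s·(H − f)/(H − s) = 2190 × (7868.0 − 28) / (7868.0 − 2190) = 2190 × 7840.0 / 5678.0 ≈ 3023.9 mm.
Depth of field = Df − Dn = 3023.9 − 1716.6 ≈ 1307.3 mm ≈ 1.31 m.

1.31 m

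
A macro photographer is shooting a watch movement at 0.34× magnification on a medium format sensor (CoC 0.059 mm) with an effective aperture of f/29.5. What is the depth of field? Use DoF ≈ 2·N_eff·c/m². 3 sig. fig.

At magnification m, DoF ≈ 2·N_eff·c/m² = 2 × 29.5 × 0.059 / 0.34² = 3.481 / 0.1156 ≈ 30.1 mm.

30.1 mm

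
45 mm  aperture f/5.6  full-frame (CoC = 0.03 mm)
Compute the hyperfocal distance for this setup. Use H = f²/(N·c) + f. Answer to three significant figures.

Hyperfocal distance H = f²/(N·c) + f = 45²/(5.6 × 0.03) + 45 = 2025/0.168 + 45 ≈ 12098.6 mm ≈ 12.1 m.

12.1 m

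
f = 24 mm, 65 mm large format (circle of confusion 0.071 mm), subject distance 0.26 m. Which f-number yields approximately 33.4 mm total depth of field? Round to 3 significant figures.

f/2.20

Write h = H − f = f²/(N·c). The thin-lens limits are Dn = s·h/(h + (s−f)) and Df = s·h/(h − (s−f)), so DoF = Df − Dn = 2·s·(s−f)·h / (h² − (s−f)²).
That is a quadratic in h: DoF·h² − 2·s·(s−f)·h − DoF·(s−f)² = 0 ⇒ h = (s−f)·(s + √(s² + DoF²)) / DoF = 236 × (260 + √(260² + 33.4²)) / 33.4 = 236 × (260 + 262.137) / 33.4 ≈ 3689.3 mm.
Then N = f²/(c·h) = 24² / (0.071 × 3689.3) = 576 / 261.94 ≈ 2.20.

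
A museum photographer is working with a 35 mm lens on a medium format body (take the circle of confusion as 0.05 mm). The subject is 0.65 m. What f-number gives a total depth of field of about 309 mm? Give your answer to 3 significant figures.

Write h = H − f = f²/(N·c). The thin-lens limits are Dn = s·h/(h + (s−f)) and Df = s·h/(h − (s−f)), so DoF = Df − Dn = 2·s·(s−f)·h / (h² − (s−f)²).
That is a quadratic in h: DoF·h² − 2·s·(s−f)·h − DoF·(s−f)² = 0 ⇒ h = (s−f)·(s + √(s² + DoF²)) / DoF = 615 × (650 + √(650² + 309²)) / 309 = 615 × (650 + 719.709) / 309 ≈ 2726.1 mm.
Then N = f²/(c·h) = 35² / (0.05 × 2726.1) = 1225 / 136.31 ≈ 8.99.

f/8.99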